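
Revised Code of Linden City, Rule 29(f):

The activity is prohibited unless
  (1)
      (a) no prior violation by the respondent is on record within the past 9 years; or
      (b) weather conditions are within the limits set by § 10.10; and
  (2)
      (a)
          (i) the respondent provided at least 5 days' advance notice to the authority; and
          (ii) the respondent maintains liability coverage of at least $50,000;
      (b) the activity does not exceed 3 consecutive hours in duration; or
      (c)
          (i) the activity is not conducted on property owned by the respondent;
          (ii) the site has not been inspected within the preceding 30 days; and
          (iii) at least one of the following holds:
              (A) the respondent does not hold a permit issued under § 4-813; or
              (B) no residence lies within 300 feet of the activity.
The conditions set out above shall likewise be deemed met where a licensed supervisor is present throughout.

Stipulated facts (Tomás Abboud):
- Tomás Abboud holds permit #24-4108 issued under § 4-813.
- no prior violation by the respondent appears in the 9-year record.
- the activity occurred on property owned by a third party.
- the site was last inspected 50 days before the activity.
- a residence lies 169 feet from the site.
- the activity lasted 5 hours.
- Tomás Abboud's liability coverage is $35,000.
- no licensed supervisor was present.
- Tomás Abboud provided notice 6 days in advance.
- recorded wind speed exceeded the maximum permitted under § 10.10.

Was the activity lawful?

(a) no prior violation — satisfied.
(b) weather ok — not met.
(1): T OR F → true.
(i) ≥5 days' notice — holds.
(ii) coverage ≥ $50,000 — not satisfied.
(a): T AND F → false.
(b) ≤ 3 hrs duration — not met.
(i) not (own property) — holds.
(ii) not (site inspected) — holds.
(A) not (holds permit) — fails.
(B) no residence in 300 ft — not met.
So (iii) is not satisfied (F OR F).
(c): T AND T AND F → false.
(2) = F OR F OR F = false.
Overall: T AND F → false.
Exception (supervisor present) — not satisfied.
Result: main false OR exception false → false.

No — unlawful.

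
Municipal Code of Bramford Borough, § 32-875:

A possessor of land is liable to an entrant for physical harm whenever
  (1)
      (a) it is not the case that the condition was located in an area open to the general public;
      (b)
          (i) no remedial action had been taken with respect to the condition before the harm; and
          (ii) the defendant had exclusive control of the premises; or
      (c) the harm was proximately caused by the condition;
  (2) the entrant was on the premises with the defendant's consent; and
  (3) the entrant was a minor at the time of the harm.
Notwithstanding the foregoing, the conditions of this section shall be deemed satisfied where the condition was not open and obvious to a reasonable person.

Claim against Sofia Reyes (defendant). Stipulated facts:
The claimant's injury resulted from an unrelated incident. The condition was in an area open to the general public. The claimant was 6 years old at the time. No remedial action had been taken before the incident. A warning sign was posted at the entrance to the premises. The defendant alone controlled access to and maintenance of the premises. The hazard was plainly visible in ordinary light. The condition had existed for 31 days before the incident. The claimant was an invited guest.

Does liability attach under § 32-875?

(a) not (public area) — fails.
(i) no remedial action — met.
(ii) exclusive control — satisfied.
(b) = T AND T = true.
(c) proximate cause — not met.
(1) = F OR T OR F = true.
(2) consent to enter — satisfied.
(3) entrant a minor — holds.
So Overall is satisfied (T AND T AND T).
Exception (not open/obvious) — not satisfied.
Result: main true OR exception false → true.

Yes — liable.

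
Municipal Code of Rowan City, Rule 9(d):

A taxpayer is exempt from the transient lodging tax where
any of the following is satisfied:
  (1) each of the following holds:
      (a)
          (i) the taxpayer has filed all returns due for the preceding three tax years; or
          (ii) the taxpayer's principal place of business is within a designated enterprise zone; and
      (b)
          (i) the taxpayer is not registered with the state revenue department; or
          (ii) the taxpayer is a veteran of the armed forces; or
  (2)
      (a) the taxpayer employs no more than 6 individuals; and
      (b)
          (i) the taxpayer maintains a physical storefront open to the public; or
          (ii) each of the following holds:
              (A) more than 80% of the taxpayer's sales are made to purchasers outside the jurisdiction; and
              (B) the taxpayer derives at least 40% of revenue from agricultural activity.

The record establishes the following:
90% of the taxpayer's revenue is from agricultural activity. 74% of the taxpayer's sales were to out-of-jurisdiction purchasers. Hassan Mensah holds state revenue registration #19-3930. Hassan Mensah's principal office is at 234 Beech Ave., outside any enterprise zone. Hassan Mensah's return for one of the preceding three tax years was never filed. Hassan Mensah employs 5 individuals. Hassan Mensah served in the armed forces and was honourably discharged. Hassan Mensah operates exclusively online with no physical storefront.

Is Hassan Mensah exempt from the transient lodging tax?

(i) returns current — not met.
(ii) in enterprise zone — fails.
(a): F OR F → false.
(i) not (state-registered) — not met.
(ii) veteran — satisfied.
(b): F OR T → true.
(1) = F AND T = false.
(a) ≤ 6 employees — satisfied.
(i) has storefront — fails.
(A) >80% out-of-jur. sales — not met.
(B) ≥40% agricultural — satisfied.
(ii): F AND T → false.
(b) = F OR F = false.
So (2) is not satisfied (T AND F).
Overall: F OR F → false.

No — not exempt.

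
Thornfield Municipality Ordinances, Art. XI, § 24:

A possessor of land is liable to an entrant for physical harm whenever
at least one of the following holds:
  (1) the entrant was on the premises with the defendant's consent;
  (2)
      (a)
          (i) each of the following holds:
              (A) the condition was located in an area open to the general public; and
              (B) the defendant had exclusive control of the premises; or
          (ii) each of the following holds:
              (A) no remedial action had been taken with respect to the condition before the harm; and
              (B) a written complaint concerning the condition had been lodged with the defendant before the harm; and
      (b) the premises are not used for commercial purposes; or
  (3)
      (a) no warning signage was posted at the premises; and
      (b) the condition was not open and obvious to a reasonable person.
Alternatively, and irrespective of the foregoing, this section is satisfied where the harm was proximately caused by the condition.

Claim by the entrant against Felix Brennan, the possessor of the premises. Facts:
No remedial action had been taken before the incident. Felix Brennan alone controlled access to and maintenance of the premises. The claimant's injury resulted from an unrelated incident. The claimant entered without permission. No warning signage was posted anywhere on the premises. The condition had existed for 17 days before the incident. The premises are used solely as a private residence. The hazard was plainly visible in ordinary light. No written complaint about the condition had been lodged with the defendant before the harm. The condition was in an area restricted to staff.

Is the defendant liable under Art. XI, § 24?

(1) consent to enter — not satisfied.
(A) public area — not satisfied.
(B) exclusive control — met.
So (i) is not satisfied (F AND T).
(A) no remedial action — satisfied.
(B) complaint lodged — not satisfied.
So (ii) is not satisfied (T AND F).
So (a) is not satisfied (F OR F).
(b) not (commercial use) — satisfied.
(2) = F AND T = false.
(a) no signage posted — holds.
(b) not open/obvious — fails.
(3): T AND F → false.
So Overall is not satisfied (F OR F OR F).
Exception (proximate cause) — not satisfied.
Result: main false OR exception false → false.

No — not liable.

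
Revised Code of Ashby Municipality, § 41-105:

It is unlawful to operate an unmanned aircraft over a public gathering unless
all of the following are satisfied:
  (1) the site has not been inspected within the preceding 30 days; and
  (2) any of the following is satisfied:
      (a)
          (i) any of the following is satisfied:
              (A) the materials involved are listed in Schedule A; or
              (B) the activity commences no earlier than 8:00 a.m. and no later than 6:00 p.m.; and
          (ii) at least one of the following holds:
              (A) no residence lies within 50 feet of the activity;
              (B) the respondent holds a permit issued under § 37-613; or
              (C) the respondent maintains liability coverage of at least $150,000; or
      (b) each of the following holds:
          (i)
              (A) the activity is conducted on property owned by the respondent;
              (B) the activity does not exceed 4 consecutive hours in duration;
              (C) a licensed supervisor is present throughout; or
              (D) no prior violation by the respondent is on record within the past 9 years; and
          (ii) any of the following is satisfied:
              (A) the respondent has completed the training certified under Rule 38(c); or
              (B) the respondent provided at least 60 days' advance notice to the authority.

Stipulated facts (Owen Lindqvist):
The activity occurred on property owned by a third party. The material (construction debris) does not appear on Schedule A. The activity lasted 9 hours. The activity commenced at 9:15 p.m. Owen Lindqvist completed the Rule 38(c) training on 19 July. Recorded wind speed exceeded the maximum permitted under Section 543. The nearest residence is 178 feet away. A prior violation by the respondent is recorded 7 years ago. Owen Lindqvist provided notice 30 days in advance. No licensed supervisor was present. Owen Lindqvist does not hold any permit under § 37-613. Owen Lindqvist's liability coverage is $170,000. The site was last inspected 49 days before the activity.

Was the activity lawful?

(1) not (site inspected) — satisfied.
(A) Schedule A material — not satisfied.
(B) start within hours — not met.
(i) = F OR F = false.
(A) no residence in 50 ft — satisfied.
(B) holds permit — fails.
(C) coverage ≥ $150,000 — satisfied.
So (ii) is satisfied (T OR F OR T).
(a): F AND T → false.
(A) own property — not met.
(B) ≤ 4 hrs duration — not met.
(C) supervisor present — not met.
(D) no prior violation — not satisfied.
(i): F OR F OR F OR F → false.
(A) training certified — satisfied.
(B) ≥60 days' notice — not satisfied.
(ii) = T OR F = true.
So (b) is not satisfied (F AND T).
(2): F OR F → false.
Overall = T AND F = false.

No — unlawful.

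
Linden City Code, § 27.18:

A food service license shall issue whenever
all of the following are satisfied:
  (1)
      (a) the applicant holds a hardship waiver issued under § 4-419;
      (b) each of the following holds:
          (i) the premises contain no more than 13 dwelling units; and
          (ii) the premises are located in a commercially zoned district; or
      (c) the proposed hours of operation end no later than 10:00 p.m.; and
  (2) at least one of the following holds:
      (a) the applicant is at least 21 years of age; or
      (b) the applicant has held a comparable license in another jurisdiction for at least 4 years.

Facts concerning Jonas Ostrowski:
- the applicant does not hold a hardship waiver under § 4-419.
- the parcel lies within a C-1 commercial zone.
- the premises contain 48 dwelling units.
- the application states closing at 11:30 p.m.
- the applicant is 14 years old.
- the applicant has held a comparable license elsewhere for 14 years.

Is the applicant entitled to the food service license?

No — denied.

(a) hardship waiver — fails.
(i) ≤ 13 units — not met.
(ii) commercially zoned — satisfied.
So (b) is not satisfied (F AND T).
(c) closes by 10 p.m. — not satisfied.
So (1) is not satisfied (F OR F OR F).
(a) age ≥ 21 — fails.
(b) prior license ≥ 4 yr — satisfied.
(2): F OR T → true.
Overall = F AND T = false.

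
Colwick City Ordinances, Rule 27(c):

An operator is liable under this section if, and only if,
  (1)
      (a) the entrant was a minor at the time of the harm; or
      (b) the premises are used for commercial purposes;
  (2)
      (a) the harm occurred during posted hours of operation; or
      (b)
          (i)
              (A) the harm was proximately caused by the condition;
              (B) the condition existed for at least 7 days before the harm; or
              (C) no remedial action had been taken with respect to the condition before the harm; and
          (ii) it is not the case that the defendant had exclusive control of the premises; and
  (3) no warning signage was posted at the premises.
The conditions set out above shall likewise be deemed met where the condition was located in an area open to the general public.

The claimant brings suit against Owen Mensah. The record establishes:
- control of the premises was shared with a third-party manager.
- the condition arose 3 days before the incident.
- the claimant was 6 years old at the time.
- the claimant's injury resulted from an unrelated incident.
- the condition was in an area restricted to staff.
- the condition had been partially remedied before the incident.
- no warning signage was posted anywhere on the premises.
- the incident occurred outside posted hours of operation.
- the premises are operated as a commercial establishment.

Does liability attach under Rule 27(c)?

No — not liable.

(a) entrant a minor — met.
(b) commercial use — satisfied.
So (1) is satisfied (T OR T).
(a) during posted hours — not met.
(A) proximate cause — fails.
(B) condition ≥7 days old — fails.
(C) no remedial action — not met.
(i): F OR F OR F → false.
(ii) not (exclusive control) — satisfied.
So (b) is not satisfied (F AND T).
(2): F OR F → false.
(3) no signage posted — satisfied.
Overall = T AND F AND T = false.
Exception (public area) — not satisfied.
Result: main false OR exception false → false.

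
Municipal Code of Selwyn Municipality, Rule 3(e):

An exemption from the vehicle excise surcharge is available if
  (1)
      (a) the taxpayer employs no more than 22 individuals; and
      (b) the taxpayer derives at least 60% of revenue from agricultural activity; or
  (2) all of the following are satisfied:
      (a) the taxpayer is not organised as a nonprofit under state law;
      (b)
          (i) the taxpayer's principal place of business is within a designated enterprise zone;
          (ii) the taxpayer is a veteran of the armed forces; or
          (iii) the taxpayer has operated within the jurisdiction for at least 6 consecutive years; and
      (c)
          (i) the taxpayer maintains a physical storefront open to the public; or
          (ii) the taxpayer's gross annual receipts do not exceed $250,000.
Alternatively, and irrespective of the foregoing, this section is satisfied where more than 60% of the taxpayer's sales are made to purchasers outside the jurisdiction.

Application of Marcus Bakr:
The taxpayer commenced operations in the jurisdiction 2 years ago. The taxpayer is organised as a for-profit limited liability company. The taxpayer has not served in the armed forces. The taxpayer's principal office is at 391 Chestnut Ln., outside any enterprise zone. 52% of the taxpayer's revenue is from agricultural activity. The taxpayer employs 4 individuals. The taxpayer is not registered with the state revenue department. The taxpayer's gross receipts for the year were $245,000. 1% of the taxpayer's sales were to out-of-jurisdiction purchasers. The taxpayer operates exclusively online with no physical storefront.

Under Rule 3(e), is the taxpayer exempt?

No — not exempt.

(a) ≤ 22 employees — holds.
(b) ≥60% agricultural — not met.
So (1) is not satisfied (T AND F).
(a) not (nonprofit) — holds.
(i) in enterprise zone — fails.
(ii) veteran — fails.
(iii) ≥ 6 yrs in jurisdiction — fails.
So (b) is not satisfied (F OR F OR F).
(i) has storefront — fails.
(ii) receipts ≤ $250,000 — holds.
(c): F OR T → true.
(2) = T AND F AND T = false.
Overall: F OR F → false.
Exception (>60% out-of-jur. sales) — not satisfied.
Result: main false OR exception false → false.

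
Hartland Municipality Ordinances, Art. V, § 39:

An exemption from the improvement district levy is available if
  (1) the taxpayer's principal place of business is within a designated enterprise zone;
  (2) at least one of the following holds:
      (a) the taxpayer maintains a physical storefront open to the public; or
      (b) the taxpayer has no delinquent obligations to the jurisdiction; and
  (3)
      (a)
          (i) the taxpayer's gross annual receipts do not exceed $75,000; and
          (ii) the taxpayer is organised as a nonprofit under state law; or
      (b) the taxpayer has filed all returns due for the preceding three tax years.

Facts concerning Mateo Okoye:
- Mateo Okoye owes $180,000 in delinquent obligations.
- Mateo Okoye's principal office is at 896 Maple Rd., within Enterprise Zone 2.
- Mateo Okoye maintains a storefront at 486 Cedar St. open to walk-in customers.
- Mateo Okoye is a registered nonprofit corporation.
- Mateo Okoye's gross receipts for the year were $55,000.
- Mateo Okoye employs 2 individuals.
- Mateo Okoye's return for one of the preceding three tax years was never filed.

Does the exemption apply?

(1) in enterprise zone — met.
(a) has storefront — met.
(b) no delinquency — not satisfied.
(2) = T OR F = true.
(i) receipts ≤ $75,000 — holds.
(ii) nonprofit — satisfied.
So (a) is satisfied (T AND T).
(b) returns current — not met.
(3): T OR F → true.
So Overall is satisfied (T AND T AND T).

Yes — exempt.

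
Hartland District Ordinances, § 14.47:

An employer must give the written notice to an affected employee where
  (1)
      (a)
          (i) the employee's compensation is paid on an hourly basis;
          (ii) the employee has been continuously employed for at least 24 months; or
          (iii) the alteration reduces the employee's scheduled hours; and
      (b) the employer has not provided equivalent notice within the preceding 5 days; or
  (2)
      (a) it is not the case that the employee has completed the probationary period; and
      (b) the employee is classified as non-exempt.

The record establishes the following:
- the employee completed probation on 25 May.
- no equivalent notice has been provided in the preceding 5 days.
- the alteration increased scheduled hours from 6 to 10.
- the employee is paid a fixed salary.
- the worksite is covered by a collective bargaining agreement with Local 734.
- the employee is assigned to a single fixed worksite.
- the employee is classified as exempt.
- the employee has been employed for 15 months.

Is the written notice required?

(i) hourly-paid — fails.
(ii) tenure ≥ 24 mo. — fails.
(iii) hours reduced — not satisfied.
(a): F OR F OR F → false.
(b) no recent notice — met.
So (1) is not satisfied (F AND T).
(a) not (past probation) — fails.
(b) non-exempt — not met.
So (2) is not satisfied (F AND F).
Overall: F OR F → false.

No — not required.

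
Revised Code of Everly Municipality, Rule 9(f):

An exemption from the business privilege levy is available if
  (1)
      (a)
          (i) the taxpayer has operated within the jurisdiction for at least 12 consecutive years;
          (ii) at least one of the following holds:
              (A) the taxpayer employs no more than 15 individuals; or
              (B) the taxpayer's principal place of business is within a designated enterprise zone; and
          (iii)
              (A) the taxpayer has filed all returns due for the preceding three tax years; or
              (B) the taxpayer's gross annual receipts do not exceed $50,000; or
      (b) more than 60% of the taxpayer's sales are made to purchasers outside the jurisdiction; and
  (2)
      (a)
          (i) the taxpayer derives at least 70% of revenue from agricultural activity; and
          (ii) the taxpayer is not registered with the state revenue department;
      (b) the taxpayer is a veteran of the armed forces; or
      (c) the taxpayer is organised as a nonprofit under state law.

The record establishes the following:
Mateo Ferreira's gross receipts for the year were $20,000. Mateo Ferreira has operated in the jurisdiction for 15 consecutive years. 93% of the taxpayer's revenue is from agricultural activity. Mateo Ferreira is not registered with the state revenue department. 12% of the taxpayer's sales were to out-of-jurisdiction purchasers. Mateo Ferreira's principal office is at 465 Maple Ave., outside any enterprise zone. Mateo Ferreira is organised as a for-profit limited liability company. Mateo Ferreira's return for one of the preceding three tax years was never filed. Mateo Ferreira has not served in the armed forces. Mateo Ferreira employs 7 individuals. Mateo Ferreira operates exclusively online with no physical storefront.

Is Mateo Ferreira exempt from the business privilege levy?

(i) ≥ 12 yrs in jurisdiction — met.
(A) ≤ 15 employees — satisfied.
(B) in enterprise zone — fails.
(ii) = T OR F = true.
(A) returns current — not met.
(B) receipts ≤ $50,000 — met.
(iii): F OR T → true.
(a) = T AND T AND T = true.
(b) >60% out-of-jur. sales — fails.
(1): T OR F → true.
(i) ≥70% agricultural — met.
(ii) not (state-registered) — holds.
(a): T AND T → true.
(b) veteran — not met.
(c) nonprofit — not met.
(2) = T OR F OR F = true.
Overall: T AND T → true.

Yes — exempt.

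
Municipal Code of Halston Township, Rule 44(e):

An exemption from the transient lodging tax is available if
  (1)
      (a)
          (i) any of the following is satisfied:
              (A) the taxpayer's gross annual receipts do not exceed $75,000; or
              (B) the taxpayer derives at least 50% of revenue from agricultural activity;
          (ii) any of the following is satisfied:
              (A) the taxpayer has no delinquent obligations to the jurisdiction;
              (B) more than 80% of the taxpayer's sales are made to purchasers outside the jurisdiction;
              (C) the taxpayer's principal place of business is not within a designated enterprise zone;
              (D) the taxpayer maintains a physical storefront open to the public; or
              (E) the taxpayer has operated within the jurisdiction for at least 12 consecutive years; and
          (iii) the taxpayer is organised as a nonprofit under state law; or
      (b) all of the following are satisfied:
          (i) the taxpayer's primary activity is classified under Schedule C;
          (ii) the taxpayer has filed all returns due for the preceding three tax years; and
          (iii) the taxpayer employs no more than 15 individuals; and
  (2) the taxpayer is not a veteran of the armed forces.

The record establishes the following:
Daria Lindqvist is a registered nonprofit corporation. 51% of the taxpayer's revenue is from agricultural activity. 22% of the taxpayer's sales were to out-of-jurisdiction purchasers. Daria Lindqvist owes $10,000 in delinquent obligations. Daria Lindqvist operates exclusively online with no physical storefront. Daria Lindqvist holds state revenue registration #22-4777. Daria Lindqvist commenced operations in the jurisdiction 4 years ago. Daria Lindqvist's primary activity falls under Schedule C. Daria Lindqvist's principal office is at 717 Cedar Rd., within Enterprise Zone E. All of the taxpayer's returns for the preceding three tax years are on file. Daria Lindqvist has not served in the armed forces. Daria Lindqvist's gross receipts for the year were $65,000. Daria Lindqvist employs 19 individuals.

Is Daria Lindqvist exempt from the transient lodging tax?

No — not exempt.

(A) receipts ≤ $75,000 — satisfied.
(B) ≥50% agricultural — holds.
(i): T OR T → true.
(A) no delinquency — fails.
(B) >80% out-of-jur. sales — not satisfied.
(C) not (in enterprise zone) — not met.
(D) has storefront — fails.
(E) ≥ 12 yrs in jurisdiction — not satisfied.
(ii): F OR F OR F OR F OR F → false.
(iii) nonprofit — holds.
(a): T AND F AND T → false.
(i) Schedule C activity — met.
(ii) returns current — satisfied.
(iii) ≤ 15 employees — fails.
So (b) is not satisfied (T AND T AND F).
So (1) is not satisfied (F OR F).
(2) not (veteran) — met.
So Overall is not satisfied (F AND T).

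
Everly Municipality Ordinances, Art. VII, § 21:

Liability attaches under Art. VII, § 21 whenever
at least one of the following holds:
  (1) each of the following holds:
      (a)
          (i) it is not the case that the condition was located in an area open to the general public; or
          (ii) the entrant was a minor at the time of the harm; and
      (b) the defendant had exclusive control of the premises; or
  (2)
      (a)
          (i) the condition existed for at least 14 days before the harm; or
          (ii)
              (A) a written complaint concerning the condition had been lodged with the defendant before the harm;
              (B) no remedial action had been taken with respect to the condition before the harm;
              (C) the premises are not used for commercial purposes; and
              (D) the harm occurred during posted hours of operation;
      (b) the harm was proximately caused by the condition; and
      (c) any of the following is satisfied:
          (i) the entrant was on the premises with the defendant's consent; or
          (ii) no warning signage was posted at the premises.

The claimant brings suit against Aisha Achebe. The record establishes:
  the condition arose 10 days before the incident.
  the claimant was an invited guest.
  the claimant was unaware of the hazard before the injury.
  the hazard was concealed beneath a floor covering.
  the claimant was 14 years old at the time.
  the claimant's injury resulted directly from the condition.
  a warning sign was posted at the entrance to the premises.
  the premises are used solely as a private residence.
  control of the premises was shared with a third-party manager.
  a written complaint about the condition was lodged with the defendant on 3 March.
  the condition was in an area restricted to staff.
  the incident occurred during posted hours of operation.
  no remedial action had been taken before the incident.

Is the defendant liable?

(i) not (public area) — holds.
(ii) entrant a minor — holds.
(a): T OR T → true.
(b) exclusive control — not satisfied.
(1): T AND F → false.
(i) condition ≥14 days old — not satisfied.
(A) complaint lodged — met.
(B) no remedial action — met.
(C) not (commercial use) — satisfied.
(D) during posted hours — met.
(ii): T AND T AND T AND T → true.
So (a) is satisfied (F OR T).
(b) proximate cause — holds.
(i) consent to enter — met.
(ii) no signage posted — not met.
(c) = T OR F = true.
So (2) is satisfied (T AND T AND T).
Overall = F OR T = true.

Yes — liable.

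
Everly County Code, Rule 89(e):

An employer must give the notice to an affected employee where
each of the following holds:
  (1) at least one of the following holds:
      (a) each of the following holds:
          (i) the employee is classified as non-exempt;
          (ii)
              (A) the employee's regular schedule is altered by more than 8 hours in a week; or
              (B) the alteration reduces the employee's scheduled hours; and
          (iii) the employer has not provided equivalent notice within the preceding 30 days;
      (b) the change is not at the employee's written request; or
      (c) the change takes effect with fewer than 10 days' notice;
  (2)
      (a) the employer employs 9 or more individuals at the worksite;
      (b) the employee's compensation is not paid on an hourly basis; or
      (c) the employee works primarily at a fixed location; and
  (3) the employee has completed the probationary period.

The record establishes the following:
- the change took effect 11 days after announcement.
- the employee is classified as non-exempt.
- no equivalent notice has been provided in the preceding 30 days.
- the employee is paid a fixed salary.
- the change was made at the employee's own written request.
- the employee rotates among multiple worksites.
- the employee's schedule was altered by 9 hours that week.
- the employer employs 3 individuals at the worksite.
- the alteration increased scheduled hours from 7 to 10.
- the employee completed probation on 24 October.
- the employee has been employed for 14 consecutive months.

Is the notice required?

Yes — required.

(i) non-exempt — met.
(A) schedule shift > 8h — satisfied.
(B) hours reduced — fails.
So (ii) is satisfied (T OR F).
(iii) no recent notice — satisfied.
So (a) is satisfied (T AND T AND T).
(b) not employee-requested — not satisfied.
(c) < 10 days' notice — fails.
So (1) is satisfied (T OR F OR F).
(a) ≥ 9 at site — fails.
(b) not (hourly-paid) — holds.
(c) fixed location — not satisfied.
(2) = F OR T OR F = true.
(3) past probation — met.
Overall = T AND T AND T = true.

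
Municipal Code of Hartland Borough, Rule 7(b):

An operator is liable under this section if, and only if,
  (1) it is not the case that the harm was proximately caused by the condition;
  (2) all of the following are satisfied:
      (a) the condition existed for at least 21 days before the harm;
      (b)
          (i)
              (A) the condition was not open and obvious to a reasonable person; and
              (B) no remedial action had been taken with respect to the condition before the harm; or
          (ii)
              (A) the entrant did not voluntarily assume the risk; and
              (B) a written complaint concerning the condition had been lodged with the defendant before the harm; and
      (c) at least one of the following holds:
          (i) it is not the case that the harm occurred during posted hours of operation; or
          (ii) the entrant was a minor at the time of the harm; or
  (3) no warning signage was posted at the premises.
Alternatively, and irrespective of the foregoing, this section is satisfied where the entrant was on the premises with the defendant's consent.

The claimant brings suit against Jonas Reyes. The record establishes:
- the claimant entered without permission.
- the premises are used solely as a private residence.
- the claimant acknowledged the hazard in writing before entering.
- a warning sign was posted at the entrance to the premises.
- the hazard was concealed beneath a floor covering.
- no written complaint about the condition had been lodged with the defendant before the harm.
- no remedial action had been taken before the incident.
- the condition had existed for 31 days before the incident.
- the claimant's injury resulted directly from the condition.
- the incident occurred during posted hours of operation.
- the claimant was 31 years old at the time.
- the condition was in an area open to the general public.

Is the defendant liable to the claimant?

No — not liable.

(1) not (proximate cause) — fails.
(a) condition ≥21 days old — satisfied.
(A) not open/obvious — met.
(B) no remedial action — holds.
(i) = T AND T = true.
(A) no assumed risk — not met.
(B) complaint lodged — fails.
(ii): F AND F → false.
So (b) is satisfied (T OR F).
(i) not (during posted hours) — not satisfied.
(ii) entrant a minor — not met.
(c): F OR F → false.
(2) = T AND T AND F = false.
(3) no signage posted — not satisfied.
Overall = F OR F OR F = false.
Exception (consent to enter) — not satisfied.
Result: main false OR exception false → false.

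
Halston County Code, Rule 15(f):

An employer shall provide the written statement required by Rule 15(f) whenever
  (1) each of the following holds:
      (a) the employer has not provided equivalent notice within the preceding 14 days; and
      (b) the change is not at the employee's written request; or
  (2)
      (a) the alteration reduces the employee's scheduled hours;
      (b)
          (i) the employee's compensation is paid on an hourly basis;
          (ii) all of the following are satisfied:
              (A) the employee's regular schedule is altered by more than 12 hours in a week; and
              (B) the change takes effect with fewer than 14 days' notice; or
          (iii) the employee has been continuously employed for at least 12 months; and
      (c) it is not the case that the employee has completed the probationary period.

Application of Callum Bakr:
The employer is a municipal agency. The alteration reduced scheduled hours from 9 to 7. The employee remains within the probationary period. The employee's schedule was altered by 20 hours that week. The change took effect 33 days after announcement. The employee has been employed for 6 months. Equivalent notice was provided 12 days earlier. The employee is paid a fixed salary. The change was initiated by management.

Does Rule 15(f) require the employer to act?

No — not required.

(a) no recent notice — not satisfied.
(b) not employee-requested — holds.
(1): F AND T → false.
(a) hours reduced — met.
(i) hourly-paid — not met.
(A) schedule shift > 12h — satisfied.
(B) < 14 days' notice — not satisfied.
So (ii) is not satisfied (T AND F).
(iii) tenure ≥ 12 mo. — not met.
(b): F OR F OR F → false.
(c) not (past probation) — holds.
(2): T AND F AND T → false.
Overall = F OR F = false.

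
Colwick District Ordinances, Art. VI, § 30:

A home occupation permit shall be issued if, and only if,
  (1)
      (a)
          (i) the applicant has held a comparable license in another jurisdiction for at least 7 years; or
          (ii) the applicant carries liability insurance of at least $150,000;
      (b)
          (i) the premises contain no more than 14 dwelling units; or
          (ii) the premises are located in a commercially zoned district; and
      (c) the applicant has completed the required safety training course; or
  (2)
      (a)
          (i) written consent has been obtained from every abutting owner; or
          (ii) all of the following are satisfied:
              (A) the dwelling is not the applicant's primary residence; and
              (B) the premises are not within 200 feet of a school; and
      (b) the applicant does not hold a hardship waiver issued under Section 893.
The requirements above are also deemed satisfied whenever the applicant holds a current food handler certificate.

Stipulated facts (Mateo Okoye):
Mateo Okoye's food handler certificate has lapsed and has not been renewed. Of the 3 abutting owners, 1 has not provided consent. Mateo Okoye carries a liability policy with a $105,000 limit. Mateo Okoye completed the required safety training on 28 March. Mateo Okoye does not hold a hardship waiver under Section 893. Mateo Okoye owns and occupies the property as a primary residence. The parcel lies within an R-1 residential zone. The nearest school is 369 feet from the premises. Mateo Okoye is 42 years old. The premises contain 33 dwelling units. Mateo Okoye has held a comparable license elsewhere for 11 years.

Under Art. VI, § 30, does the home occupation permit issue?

(i) prior license ≥ 7 yr — met.
(ii) insurance ≥ $150,000 — not met.
(a) = T OR F = true.
(i) ≤ 14 units — not met.
(ii) commercially zoned — fails.
So (b) is not satisfied (F OR F).
(c) safety training — holds.
(1) = T AND F AND T = false.
(i) all abutters consent — not satisfied.
(A) not (primary residence) — fails.
(B) ≥200 ft from school — satisfied.
So (ii) is not satisfied (F AND T).
So (a) is not satisfied (F OR F).
(b) not (hardship waiver) — holds.
(2): F AND T → false.
So Overall is not satisfied (F OR F).
Exception (food handler cert.) — not satisfied.
Result: main false OR exception false → false.

No — denied.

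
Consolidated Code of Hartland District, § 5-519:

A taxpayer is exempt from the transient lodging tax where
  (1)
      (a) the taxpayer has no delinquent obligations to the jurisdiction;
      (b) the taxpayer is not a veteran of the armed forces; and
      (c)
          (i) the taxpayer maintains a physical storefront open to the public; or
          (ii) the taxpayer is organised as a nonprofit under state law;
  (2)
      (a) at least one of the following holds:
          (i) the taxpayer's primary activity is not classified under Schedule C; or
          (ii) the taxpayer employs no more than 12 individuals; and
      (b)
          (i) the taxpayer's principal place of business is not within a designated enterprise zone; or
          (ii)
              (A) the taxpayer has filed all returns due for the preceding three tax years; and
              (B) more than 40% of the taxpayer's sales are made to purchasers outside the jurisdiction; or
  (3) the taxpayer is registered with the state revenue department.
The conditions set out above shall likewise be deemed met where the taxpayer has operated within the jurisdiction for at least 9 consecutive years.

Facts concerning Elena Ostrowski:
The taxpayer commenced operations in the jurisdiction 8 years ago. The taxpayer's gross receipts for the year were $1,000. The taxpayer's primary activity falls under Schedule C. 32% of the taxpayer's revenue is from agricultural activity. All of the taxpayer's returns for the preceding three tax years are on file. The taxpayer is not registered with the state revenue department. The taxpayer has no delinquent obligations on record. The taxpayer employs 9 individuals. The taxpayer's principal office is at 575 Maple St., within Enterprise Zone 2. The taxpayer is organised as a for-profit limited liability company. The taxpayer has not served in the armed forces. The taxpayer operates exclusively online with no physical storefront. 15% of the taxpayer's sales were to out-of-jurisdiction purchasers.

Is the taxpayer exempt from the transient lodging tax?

No — not exempt.

(a) no delinquency — holds.
(b) not (veteran) — met.
(i) has storefront — not met.
(ii) nonprofit — not satisfied.
So (c) is not satisfied (F OR F).
So (1) is not satisfied (T AND T AND F).
(i) not (Schedule C activity) — not satisfied.
(ii) ≤ 12 employees — holds.
(a) = F OR T = true.
(i) not (in enterprise zone) — not satisfied.
(A) returns current — satisfied.
(B) >40% out-of-jur. sales — fails.
(ii): T AND F → false.
(b): F OR F → false.
(2): T AND F → false.
(3) state-registered — fails.
Overall: F OR F OR F → false.
Exception (≥ 9 yrs in jurisdiction) — not satisfied.
Result: main false OR exception false → false.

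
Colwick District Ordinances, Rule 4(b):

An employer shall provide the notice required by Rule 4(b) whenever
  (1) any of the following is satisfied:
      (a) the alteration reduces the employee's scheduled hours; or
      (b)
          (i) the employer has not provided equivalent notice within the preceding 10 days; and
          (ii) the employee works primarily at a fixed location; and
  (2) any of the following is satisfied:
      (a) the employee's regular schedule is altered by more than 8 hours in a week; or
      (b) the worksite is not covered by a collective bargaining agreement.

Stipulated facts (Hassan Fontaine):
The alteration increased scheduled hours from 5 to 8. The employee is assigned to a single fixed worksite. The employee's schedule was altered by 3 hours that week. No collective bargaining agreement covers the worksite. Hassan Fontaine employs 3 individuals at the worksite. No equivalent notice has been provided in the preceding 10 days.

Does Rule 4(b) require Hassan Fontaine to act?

Yes — required.

(a) hours reduced — not met.
(i) no recent notice — holds.
(ii) fixed location — met.
So (b) is satisfied (T AND T).
So (1) is satisfied (F OR T).
(a) schedule shift > 8h — not met.
(b) no CBA — holds.
(2) = F OR T = true.
Overall = T AND T = true.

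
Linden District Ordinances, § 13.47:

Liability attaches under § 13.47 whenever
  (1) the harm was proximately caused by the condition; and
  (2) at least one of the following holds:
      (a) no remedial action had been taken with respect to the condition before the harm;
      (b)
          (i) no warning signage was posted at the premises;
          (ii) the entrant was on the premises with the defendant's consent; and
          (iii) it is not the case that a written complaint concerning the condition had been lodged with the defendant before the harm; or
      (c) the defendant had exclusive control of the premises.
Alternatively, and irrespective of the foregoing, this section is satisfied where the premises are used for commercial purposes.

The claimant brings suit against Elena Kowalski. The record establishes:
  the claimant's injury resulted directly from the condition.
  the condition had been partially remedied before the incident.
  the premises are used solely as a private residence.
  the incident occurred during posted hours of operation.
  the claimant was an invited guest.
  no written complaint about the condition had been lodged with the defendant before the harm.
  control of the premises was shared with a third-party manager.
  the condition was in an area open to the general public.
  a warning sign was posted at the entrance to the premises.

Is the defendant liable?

No — not liable.

(1) proximate cause — holds.
(a) no remedial action — fails.
(i) no signage posted — not met.
(ii) consent to enter — holds.
(iii) not (complaint lodged) — satisfied.
(b) = F AND T AND T = false.
(c) exclusive control — not met.
(2) = F OR F OR F = false.
Overall: T AND F → false.
Exception (commercial use) — not satisfied.
Result: main false OR exception false → false.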